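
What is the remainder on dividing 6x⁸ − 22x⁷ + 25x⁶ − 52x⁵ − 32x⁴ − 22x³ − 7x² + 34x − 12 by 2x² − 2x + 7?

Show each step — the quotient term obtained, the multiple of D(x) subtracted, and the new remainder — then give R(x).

Step 1: lead(6x⁸ − 22x⁷ + 25x⁶ − 52x⁵ − 32x⁴ − 22x³ − 7x² + 34x − 12) ÷ lead(D) = 6x⁸ ÷ 2x² = 3x⁶. Subtract (3x⁶)·D = 6x⁸ − 6x⁷ + 21x⁶. Remainder: −16x⁷ + 4x⁶ − 52x⁵ − 32x⁴ − 22x³ − 7x² + 34x − 12.
Step 2: lead(−16x⁷ + 4x⁶ − 52x⁵ − 32x⁴ − 22x³ − 7x² + 34x − 12) ÷ lead(D) = −16x⁷ ÷ 2x² = −8x⁵. Subtract (−8x⁵)·D = −16x⁷ + 16x⁶ − 56x⁵. Remainder: −12x⁶ + 4x⁵ − 32x⁴ − 22x³ − 7x² + 34x − 12.
Step 3: lead(−12x⁶ + 4x⁵ − 32x⁴ − 22x³ − 7x² + 34x − 12) ÷ lead(D) = −12x⁶ ÷ 2x² = −6x⁴. Subtract (−6x⁴)·D = −12x⁶ + 12x⁵ − 42x⁴. Remainder: −8x⁵ + 10x⁴ − 22x³ − 7x² + 34x − 12.
Step 4: lead(−8x⁵ + 10x⁴ − 22x³ − 7x² + 34x − 12) ÷ lead(D) = −8x⁵ ÷ 2x² = −4x³. Subtract (−4x³)·D = −8x⁵ + 8x⁴ − 28x³. Remainder: 2x⁴ + 6x³ − 7x² + 34x − 12.
Step 5: lead(2x⁴ + 6x³ − 7x² + 34x − 12) ÷ lead(D) = 2x⁴ ÷ 2x² = x². Subtract (x²)·D = 2x⁴ − 2x³ + 7x². Remainder: 8x³ − 14x² + 34x − 12.
Step 6: lead(8x³ − 14x² + 34x − 12) ÷ lead(D) = 8x³ ÷ 2x² = 4x. Subtract (4x)·D = 8x³ − 8x² + 28x. Remainder: −6x² + 6x − 12.
Step 7: lead(−6x² + 6x − 12) ÷ lead(D) = −6x² ÷ 2x² = −3. Subtract (−3)·D = −6x² + 6x − 21. Remainder: 9.

R(x) = 9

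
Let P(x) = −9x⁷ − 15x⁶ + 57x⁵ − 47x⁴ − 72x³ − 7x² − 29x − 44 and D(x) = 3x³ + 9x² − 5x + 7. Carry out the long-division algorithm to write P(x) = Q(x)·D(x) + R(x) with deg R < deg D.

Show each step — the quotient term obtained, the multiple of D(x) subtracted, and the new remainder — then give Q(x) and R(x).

Step 1: lead(−9x⁷ − 15x⁶ + 57x⁵ − 47x⁴ − 72x³ − 7x² − 29x − 44) ÷ lead(D) = −9x⁷ ÷ 3x³ = −3x⁴. Subtract (−3x⁴)·D = −9x⁷ − 27x⁶ + 15x⁵ − 21x⁴. Remainder: 12x⁶ + 42x⁵ − 26x⁴ − 72x³ − 7x² − 29x − 44.
Step 2: lead(12x⁶ + 42x⁵ − 26x⁴ − 72x³ − 7x² − 29x − 44) ÷ lead(D) = 12x⁶ ÷ 3x³ = 4x³. Subtract (4x³)·D = 12x⁶ + 36x⁵ − 20x⁴ + 28x³. Remainder: 6x⁵ − 6x⁴ − 100x³ − 7x² − 29x − 44.
Step 3: lead(6x⁵ − 6x⁴ − 100x³ − 7x² − 29x − 44) ÷ lead(D) = 6x⁵ ÷ 3x³ = 2x². Subtract (2x²)·D = 6x⁵ + 18x⁴ − 10x³ + 14x². Remainder: −24x⁴ − 90x³ − 21x² − 29x − 44.
Step 4: lead(−24x⁴ − 90x³ − 21x² − 29x − 44) ÷ lead(D) = −24x⁴ ÷ 3x³ = −8x. Subtract (−8x)·D = −24x⁴ − 72x³ + 40x² − 56x. Remainder: −18x³ − 61x² + 27x − 44.
Step 5: lead(−18x³ − 61x² + 27x − 44) ÷ lead(D) = −18x³ ÷ 3x³ = −6. Subtract (−6)·D = −18x³ − 54x² + 30x − 42. Remainder: −7x² − 3x − 2.

Q(x) = −3x⁴ + 4x³ + 2x² − 8x − 6; R(x) = −7x² − 3x − 2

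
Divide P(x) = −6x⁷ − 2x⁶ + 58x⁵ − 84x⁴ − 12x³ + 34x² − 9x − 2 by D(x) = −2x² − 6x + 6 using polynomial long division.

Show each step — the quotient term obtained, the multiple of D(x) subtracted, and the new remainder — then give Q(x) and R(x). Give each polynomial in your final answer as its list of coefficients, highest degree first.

Q = [3, -8, 4, 6, 0, 1]; R = [-3, -8]

Step 1: lead(−6x⁷ − 2x⁶ + 58x⁵ − 84x⁴ − 12x³ + 34x² − 9x − 2) ÷ lead(D) = −6x⁷ ÷ −2x² = 3x⁵. Subtract (3x⁵)·D = −6x⁷ − 18x⁶ + 18x⁵. Remainder: 16x⁶ + 40x⁵ − 84x⁴ − 12x³ + 34x² − 9x − 2.
Step 2: lead(16x⁶ + 40x⁵ − 84x⁴ − 12x³ + 34x² − 9x − 2) ÷ lead(D) = 16x⁶ ÷ −2x² = −8x⁴. Subtract (−8x⁴)·D = 16x⁶ + 48x⁵ − 48x⁴. Remainder: −8x⁵ − 36x⁴ − 12x³ + 34x² − 9x − 2.
Step 3: lead(−8x⁵ − 36x⁴ − 12x³ + 34x² − 9x − 2) ÷ lead(D) = −8x⁵ ÷ −2x² = 4x³. Subtract (4x³)·D = −8x⁵ − 24x⁴ + 24x³. Remainder: −12x⁴ − 36x³ + 34x² − 9x − 2.
Step 4: lead(−12x⁴ − 36x³ + 34x² − 9x − 2) ÷ lead(D) = −12x⁴ ÷ −2x² = 6x². Subtract (6x²)·D = −12x⁴ − 36x³ + 36x². Remainder: −2x² − 9x − 2.
Step 5: lead(−2x² − 9x − 2) ÷ lead(D) = −2x² ÷ −2x² = 1. Subtract (1)·D = −2x² − 6x + 6. Remainder: −3x − 8.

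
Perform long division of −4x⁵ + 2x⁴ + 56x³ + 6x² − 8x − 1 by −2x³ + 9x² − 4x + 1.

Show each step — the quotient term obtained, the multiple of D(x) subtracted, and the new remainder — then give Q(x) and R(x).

Q(x) = 2x² + 8x + 4; R(x) = −5

Step 1: lead(−4x⁵ + 2x⁴ + 56x³ + 6x² − 8x − 1) ÷ lead(D) = −4x⁵ ÷ −2x³ = 2x². Subtract (2x²)·D = −4x⁵ + 18x⁴ − 8x³ + 2x². Remainder: −16x⁴ + 64x³ + 4x² − 8x − 1.
Step 2: lead(−16x⁴ + 64x³ + 4x² − 8x − 1) ÷ lead(D) = −16x⁴ ÷ −2x³ = 8x. Subtract (8x)·D = −16x⁴ + 72x³ − 32x² + 8x. Remainder: −8x³ + 36x² − 16x − 1.
Step 3: lead(−8x³ + 36x² − 16x − 1) ÷ lead(D) = −8x³ ÷ −2x³ = 4. Subtract (4)·D = −8x³ + 36x² − 16x + 4. Remainder: −5.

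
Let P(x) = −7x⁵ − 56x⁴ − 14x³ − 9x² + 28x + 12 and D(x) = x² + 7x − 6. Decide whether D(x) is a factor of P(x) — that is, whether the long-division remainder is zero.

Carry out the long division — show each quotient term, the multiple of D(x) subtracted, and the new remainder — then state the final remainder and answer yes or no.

Step 1: lead(−7x⁵ − 56x⁴ − 14x³ − 9x² + 28x + 12) ÷ lead(D) = −7x⁵ ÷ x² = −7x³. Subtract (−7x³)·D = −7x⁵ − 49x⁴ + 42x³. Remainder: −7x⁴ − 56x³ − 9x² + 28x + 12.
Step 2: lead(−7x⁴ − 56x³ − 9x² + 28x + 12) ÷ lead(D) = −7x⁴ ÷ x² = −7x². Subtract (−7x²)·D = −7x⁴ − 49x³ + 42x². Remainder: −7x³ − 51x² + 28x + 12.
Step 3: lead(−7x³ − 51x² + 28x + 12) ÷ lead(D) = −7x³ ÷ x² = −7x. Subtract (−7x)·D = −7x³ − 49x² + 42x. Remainder: −2x² − 14x + 12.
Step 4: lead(−2x² − 14x + 12) ÷ lead(D) = −2x² ÷ x² = −2. Subtract (−2)·D = −2x² − 14x + 12. Remainder: 0.

R(x) = 0, so D(x) is a factor of P(x). yes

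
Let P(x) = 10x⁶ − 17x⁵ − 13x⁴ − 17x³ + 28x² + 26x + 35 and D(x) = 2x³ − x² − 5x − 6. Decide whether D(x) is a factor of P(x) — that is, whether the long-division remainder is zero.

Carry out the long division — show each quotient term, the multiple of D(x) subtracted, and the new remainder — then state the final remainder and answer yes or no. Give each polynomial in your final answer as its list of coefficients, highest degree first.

Step 1: lead(10x⁶ − 17x⁵ − 13x⁴ − 17x³ + 28x² + 26x + 35) ÷ lead(D) = 10x⁶ ÷ 2x³ = 5x³. Subtract (5x³)·D = 10x⁶ − 5x⁵ − 25x⁴ − 30x³. Remainder: −12x⁵ + 12x⁴ + 13x³ + 28x² + 26x + 35.
Step 2: lead(−12x⁵ + 12x⁴ + 13x³ + 28x² + 26x + 35) ÷ lead(D) = −12x⁵ ÷ 2x³ = −6x². Subtract (−6x²)·D = −12x⁵ + 6x⁴ + 30x³ + 36x². Remainder: 6x⁴ − 17x³ − 8x² + 26x + 35.
Step 3: lead(6x⁴ − 17x³ − 8x² + 26x + 35) ÷ lead(D) = 6x⁴ ÷ 2x³ = 3x. Subtract (3x)·D = 6x⁴ − 3x³ − 15x² − 18x. Remainder: −14x³ + 7x² + 44x + 35.
Step 4: lead(−14x³ + 7x² + 44x + 35) ÷ lead(D) = −14x³ ÷ 2x³ = −7. Subtract (−7)·D = −14x³ + 7x² + 35x + 42. Remainder: 9x − 7.

R = [9, -7], so D(x) is not a factor of P(x). no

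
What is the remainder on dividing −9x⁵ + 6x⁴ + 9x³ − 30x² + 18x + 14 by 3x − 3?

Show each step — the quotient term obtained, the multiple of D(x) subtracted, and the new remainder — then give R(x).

Step 1: lead(−9x⁵ + 6x⁴ + 9x³ − 30x² + 18x + 14) ÷ lead(D) = −9x⁵ ÷ 3x = −3x⁴. Subtract (−3x⁴)·D = −9x⁵ + 9x⁴. Remainder: −3x⁴ + 9x³ − 30x² + 18x + 14.
Step 2: lead(−3x⁴ + 9x³ − 30x² + 18x + 14) ÷ lead(D) = −3x⁴ ÷ 3x = −x³. Subtract (−x³)·D = −3x⁴ + 3x³. Remainder: 6x³ − 30x² + 18x + 14.
Step 3: lead(6x³ − 30x² + 18x + 14) ÷ lead(D) = 6x³ ÷ 3x = 2x². Subtract (2x²)·D = 6x³ − 6x². Remainder: −24x² + 18x + 14.
Step 4: lead(−24x² + 18x + 14) ÷ lead(D) = −24x² ÷ 3x = −8x. Subtract (−8x)·D = −24x² + 24x. Remainder: −6x + 14.
Step 5: lead(−6x + 14) ÷ lead(D) = −6x ÷ 3x = −2. Subtract (−2)·D = −6x + 6. Remainder: 8.

R(x) = 8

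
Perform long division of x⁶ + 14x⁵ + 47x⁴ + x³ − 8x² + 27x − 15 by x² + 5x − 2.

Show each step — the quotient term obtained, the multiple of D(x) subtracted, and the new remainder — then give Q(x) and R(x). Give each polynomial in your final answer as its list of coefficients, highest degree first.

Step 1: lead(x⁶ + 14x⁵ + 47x⁴ + x³ − 8x² + 27x − 15) ÷ lead(D) = x⁶ ÷ x² = x⁴. Subtract (x⁴)·D = x⁶ + 5x⁵ − 2x⁴. Remainder: 9x⁵ + 49x⁴ + x³ − 8x² + 27x − 15.
Step 2: lead(9x⁵ + 49x⁴ + x³ − 8x² + 27x − 15) ÷ lead(D) = 9x⁵ ÷ x² = 9x³. Subtract (9x³)·D = 9x⁵ + 45x⁴ − 18x³. Remainder: 4x⁴ + 19x³ − 8x² + 27x − 15.
Step 3: lead(4x⁴ + 19x³ − 8x² + 27x − 15) ÷ lead(D) = 4x⁴ ÷ x² = 4x². Subtract (4x²)·D = 4x⁴ + 20x³ − 8x². Remainder: −x³ + 27x − 15.
Step 4: lead(−x³ + 27x − 15) ÷ lead(D) = −x³ ÷ x² = −x. Subtract (−x)·D = −x³ − 5x² + 2x. Remainder: 5x² + 25x − 15.
Step 5: lead(5x² + 25x − 15) ÷ lead(D) = 5x² ÷ x² = 5. Subtract (5)·D = 5x² + 25x − 10. Remainder: −5.

Q = [1, 9, 4, -1, 5]; R = [-5]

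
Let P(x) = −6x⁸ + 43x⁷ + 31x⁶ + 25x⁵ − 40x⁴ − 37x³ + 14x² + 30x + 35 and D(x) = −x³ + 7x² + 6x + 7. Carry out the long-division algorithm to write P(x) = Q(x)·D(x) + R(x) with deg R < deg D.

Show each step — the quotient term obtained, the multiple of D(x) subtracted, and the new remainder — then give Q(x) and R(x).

Step 1: lead(−6x⁸ + 43x⁷ + 31x⁶ + 25x⁵ − 40x⁴ − 37x³ + 14x² + 30x + 35) ÷ lead(D) = −6x⁸ ÷ −x³ = 6x⁵. Subtract (6x⁵)·D = −6x⁸ + 42x⁷ + 36x⁶ + 42x⁵. Remainder: x⁷ − 5x⁶ − 17x⁵ − 40x⁴ − 37x³ + 14x² + 30x + 35.
Step 2: lead(x⁷ − 5x⁶ − 17x⁵ − 40x⁴ − 37x³ + 14x² + 30x + 35) ÷ lead(D) = x⁷ ÷ −x³ = −x⁴. Subtract (−x⁴)·D = x⁷ − 7x⁶ − 6x⁵ − 7x⁴. Remainder: 2x⁶ − 11x⁵ − 33x⁴ − 37x³ + 14x² + 30x + 35.
Step 3: lead(2x⁶ − 11x⁵ − 33x⁴ − 37x³ + 14x² + 30x + 35) ÷ lead(D) = 2x⁶ ÷ −x³ = −2x³. Subtract (−2x³)·D = 2x⁶ − 14x⁵ − 12x⁴ − 14x³. Remainder: 3x⁵ − 21x⁴ − 23x³ + 14x² + 30x + 35.
Step 4: lead(3x⁵ − 21x⁴ − 23x³ + 14x² + 30x + 35) ÷ lead(D) = 3x⁵ ÷ −x³ = −3x². Subtract (−3x²)·D = 3x⁵ − 21x⁴ − 18x³ − 21x². Remainder: −5x³ + 35x² + 30x + 35.
Step 5: lead(−5x³ + 35x² + 30x + 35) ÷ lead(D) = −5x³ ÷ −x³ = 5. Subtract (5)·D = −5x³ + 35x² + 30x + 35. Remainder: 0.

Q(x) = 6x⁵ − x⁴ − 2x³ − 3x² + 5; R(x) = 0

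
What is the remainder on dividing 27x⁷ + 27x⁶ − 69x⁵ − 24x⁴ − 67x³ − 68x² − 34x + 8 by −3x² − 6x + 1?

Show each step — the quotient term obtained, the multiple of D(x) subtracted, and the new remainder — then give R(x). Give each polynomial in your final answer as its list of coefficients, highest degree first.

R = [-1, 1]

Step 1: lead(27x⁷ + 27x⁶ − 69x⁵ − 24x⁴ − 67x³ − 68x² − 34x + 8) ÷ lead(D) = 27x⁷ ÷ −3x² = −9x⁵. Subtract (−9x⁵)·D = 27x⁷ + 54x⁶ − 9x⁵. Remainder: −27x⁶ − 60x⁵ − 24x⁴ − 67x³ − 68x² − 34x + 8.
Step 2: lead(−27x⁶ − 60x⁵ − 24x⁴ − 67x³ − 68x² − 34x + 8) ÷ lead(D) = −27x⁶ ÷ −3x² = 9x⁴. Subtract (9x⁴)·D = −27x⁶ − 54x⁵ + 9x⁴. Remainder: −6x⁵ − 33x⁴ − 67x³ − 68x² − 34x + 8.
Step 3: lead(−6x⁵ − 33x⁴ − 67x³ − 68x² − 34x + 8) ÷ lead(D) = −6x⁵ ÷ −3x² = 2x³. Subtract (2x³)·D = −6x⁵ − 12x⁴ + 2x³. Remainder: −21x⁴ − 69x³ − 68x² − 34x + 8.
Step 4: lead(−21x⁴ − 69x³ − 68x² − 34x + 8) ÷ lead(D) = −21x⁴ ÷ −3x² = 7x². Subtract (7x²)·D = −21x⁴ − 42x³ + 7x². Remainder: −27x³ − 75x² − 34x + 8.
Step 5: lead(−27x³ − 75x² − 34x + 8) ÷ lead(D) = −27x³ ÷ −3x² = 9x. Subtract (9x)·D = −27x³ − 54x² + 9x. Remainder: −21x² − 43x + 8.
Step 6: lead(−21x² − 43x + 8) ÷ lead(D) = −21x² ÷ −3x² = 7. Subtract (7)·D = −21x² − 42x + 7. Remainder: −x + 1.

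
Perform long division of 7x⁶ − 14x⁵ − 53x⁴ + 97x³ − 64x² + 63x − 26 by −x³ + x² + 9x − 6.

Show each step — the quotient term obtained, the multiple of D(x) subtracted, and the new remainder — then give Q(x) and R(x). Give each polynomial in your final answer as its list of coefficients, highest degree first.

Step 1: lead(7x⁶ − 14x⁵ − 53x⁴ + 97x³ − 64x² + 63x − 26) ÷ lead(D) = 7x⁶ ÷ −x³ = −7x³. Subtract (−7x³)·D = 7x⁶ − 7x⁵ − 63x⁴ + 42x³. Remainder: −7x⁵ + 10x⁴ + 55x³ − 64x² + 63x − 26.
Step 2: lead(−7x⁵ + 10x⁴ + 55x³ − 64x² + 63x − 26) ÷ lead(D) = −7x⁵ ÷ −x³ = 7x². Subtract (7x²)·D = −7x⁵ + 7x⁴ + 63x³ − 42x². Remainder: 3x⁴ − 8x³ − 22x² + 63x − 26.
Step 3: lead(3x⁴ − 8x³ − 22x² + 63x − 26) ÷ lead(D) = 3x⁴ ÷ −x³ = −3x. Subtract (−3x)·D = 3x⁴ − 3x³ − 27x² + 18x. Remainder: −5x³ + 5x² + 45x − 26.
Step 4: lead(−5x³ + 5x² + 45x − 26) ÷ lead(D) = −5x³ ÷ −x³ = 5. Subtract (5)·D = −5x³ + 5x² + 45x − 30. Remainder: 4.

Q = [-7, 7, -3, 5]; R = [4]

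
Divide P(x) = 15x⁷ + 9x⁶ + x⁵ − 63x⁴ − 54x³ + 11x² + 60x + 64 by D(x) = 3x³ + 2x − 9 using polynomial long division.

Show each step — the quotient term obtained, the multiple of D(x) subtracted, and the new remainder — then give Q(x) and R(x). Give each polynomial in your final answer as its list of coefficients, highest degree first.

Step 1: lead(15x⁷ + 9x⁶ + x⁵ − 63x⁴ − 54x³ + 11x² + 60x + 64) ÷ lead(D) = 15x⁷ ÷ 3x³ = 5x⁴. Subtract (5x⁴)·D = 15x⁷ + 10x⁵ − 45x⁴. Remainder: 9x⁶ − 9x⁵ − 18x⁴ − 54x³ + 11x² + 60x + 64.
Step 2: lead(9x⁶ − 9x⁵ − 18x⁴ − 54x³ + 11x² + 60x + 64) ÷ lead(D) = 9x⁶ ÷ 3x³ = 3x³. Subtract (3x³)·D = 9x⁶ + 6x⁴ − 27x³. Remainder: −9x⁵ − 24x⁴ − 27x³ + 11x² + 60x + 64.
Step 3: lead(−9x⁵ − 24x⁴ − 27x³ + 11x² + 60x + 64) ÷ lead(D) = −9x⁵ ÷ 3x³ = −3x². Subtract (−3x²)·D = −9x⁵ − 6x³ + 27x². Remainder: −24x⁴ − 21x³ − 16x² + 60x + 64.
Step 4: lead(−24x⁴ − 21x³ − 16x² + 60x + 64) ÷ lead(D) = −24x⁴ ÷ 3x³ = −8x. Subtract (−8x)·D = −24x⁴ − 16x² + 72x. Remainder: −21x³ − 12x + 64.
Step 5: lead(−21x³ − 12x + 64) ÷ lead(D) = −21x³ ÷ 3x³ = −7. Subtract (−7)·D = −21x³ − 14x + 63. Remainder: 2x + 1.

Q = [5, 3, -3, -8, -7]; R = [2, 1]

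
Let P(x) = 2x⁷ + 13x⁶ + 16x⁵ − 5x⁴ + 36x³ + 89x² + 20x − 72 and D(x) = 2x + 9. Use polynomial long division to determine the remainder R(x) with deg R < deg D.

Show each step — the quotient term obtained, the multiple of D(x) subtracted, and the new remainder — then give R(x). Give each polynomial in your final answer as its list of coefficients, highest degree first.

Step 1: lead(2x⁷ + 13x⁶ + 16x⁵ − 5x⁴ + 36x³ + 89x² + 20x − 72) ÷ lead(D) = 2x⁷ ÷ 2x = x⁶. Subtract (x⁶)·D = 2x⁷ + 9x⁶. Remainder: 4x⁶ + 16x⁵ − 5x⁴ + 36x³ + 89x² + 20x − 72.
Step 2: lead(4x⁶ + 16x⁵ − 5x⁴ + 36x³ + 89x² + 20x − 72) ÷ lead(D) = 4x⁶ ÷ 2x = 2x⁵. Subtract (2x⁵)·D = 4x⁶ + 18x⁵. Remainder: −2x⁵ − 5x⁴ + 36x³ + 89x² + 20x − 72.
Step 3: lead(−2x⁵ − 5x⁴ + 36x³ + 89x² + 20x − 72) ÷ lead(D) = −2x⁵ ÷ 2x = −x⁴. Subtract (−x⁴)·D = −2x⁵ − 9x⁴. Remainder: 4x⁴ + 36x³ + 89x² + 20x − 72.
Step 4: lead(4x⁴ + 36x³ + 89x² + 20x − 72) ÷ lead(D) = 4x⁴ ÷ 2x = 2x³. Subtract (2x³)·D = 4x⁴ + 18x³. Remainder: 18x³ + 89x² + 20x − 72.
Step 5: lead(18x³ + 89x² + 20x − 72) ÷ lead(D) = 18x³ ÷ 2x = 9x². Subtract (9x²)·D = 18x³ + 81x². Remainder: 8x² + 20x − 72.
Step 6: lead(8x² + 20x − 72) ÷ lead(D) = 8x² ÷ 2x = 4x. Subtract (4x)·D = 8x² + 36x. Remainder: −16x − 72.
Step 7: lead(−16x − 72) ÷ lead(D) = −16x ÷ 2x = −8. Subtract (−8)·D = −16x − 72. Remainder: 0.

R = [0]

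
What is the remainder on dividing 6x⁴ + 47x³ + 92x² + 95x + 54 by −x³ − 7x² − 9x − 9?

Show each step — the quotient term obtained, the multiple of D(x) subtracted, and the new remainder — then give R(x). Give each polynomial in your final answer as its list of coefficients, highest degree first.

R = [3, -4, 9]

Step 1: lead(6x⁴ + 47x³ + 92x² + 95x + 54) ÷ lead(D) = 6x⁴ ÷ −x³ = −6x. Subtract (−6x)·D = 6x⁴ + 42x³ + 54x² + 54x. Remainder: 5x³ + 38x² + 41x + 54.
Step 2: lead(5x³ + 38x² + 41x + 54) ÷ lead(D) = 5x³ ÷ −x³ = −5. Subtract (−5)·D = 5x³ + 35x² + 45x + 45. Remainder: 3x² − 4x + 9.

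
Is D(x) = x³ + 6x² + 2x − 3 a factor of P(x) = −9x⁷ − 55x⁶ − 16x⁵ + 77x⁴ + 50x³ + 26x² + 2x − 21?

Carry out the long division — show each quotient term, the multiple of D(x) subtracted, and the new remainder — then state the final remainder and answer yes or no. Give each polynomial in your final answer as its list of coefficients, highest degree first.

R = [0], so D(x) is a factor of P(x). yes

Step 1: lead(−9x⁷ − 55x⁶ − 16x⁵ + 77x⁴ + 50x³ + 26x² + 2x − 21) ÷ lead(D) = −9x⁷ ÷ x³ = −9x⁴. Subtract (−9x⁴)·D = −9x⁷ − 54x⁶ − 18x⁵ + 27x⁴. Remainder: −x⁶ + 2x⁵ + 50x⁴ + 50x³ + 26x² + 2x − 21.
Step 2: lead(−x⁶ + 2x⁵ + 50x⁴ + 50x³ + 26x² + 2x − 21) ÷ lead(D) = −x⁶ ÷ x³ = −x³. Subtract (−x³)·D = −x⁶ − 6x⁵ − 2x⁴ + 3x³. Remainder: 8x⁵ + 52x⁴ + 47x³ + 26x² + 2x − 21.
Step 3: lead(8x⁵ + 52x⁴ + 47x³ + 26x² + 2x − 21) ÷ lead(D) = 8x⁵ ÷ x³ = 8x². Subtract (8x²)·D = 8x⁵ + 48x⁴ + 16x³ − 24x². Remainder: 4x⁴ + 31x³ + 50x² + 2x − 21.
Step 4: lead(4x⁴ + 31x³ + 50x² + 2x − 21) ÷ lead(D) = 4x⁴ ÷ x³ = 4x. Subtract (4x)·D = 4x⁴ + 24x³ + 8x² − 12x. Remainder: 7x³ + 42x² + 14x − 21.
Step 5: lead(7x³ + 42x² + 14x − 21) ÷ lead(D) = 7x³ ÷ x³ = 7. Subtract (7)·D = 7x³ + 42x² + 14x − 21. Remainder: 0.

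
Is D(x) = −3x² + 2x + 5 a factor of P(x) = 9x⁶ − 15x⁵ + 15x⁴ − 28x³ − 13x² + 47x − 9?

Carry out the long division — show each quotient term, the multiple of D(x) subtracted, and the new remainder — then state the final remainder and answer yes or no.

Step 1: lead(9x⁶ − 15x⁵ + 15x⁴ − 28x³ − 13x² + 47x − 9) ÷ lead(D) = 9x⁶ ÷ −3x² = −3x⁴. Subtract (−3x⁴)·D = 9x⁶ − 6x⁵ − 15x⁴. Remainder: −9x⁵ + 30x⁴ − 28x³ − 13x² + 47x − 9.
Step 2: lead(−9x⁵ + 30x⁴ − 28x³ − 13x² + 47x − 9) ÷ lead(D) = −9x⁵ ÷ −3x² = 3x³. Subtract (3x³)·D = −9x⁵ + 6x⁴ + 15x³. Remainder: 24x⁴ − 43x³ − 13x² + 47x − 9.
Step 3: lead(24x⁴ − 43x³ − 13x² + 47x − 9) ÷ lead(D) = 24x⁴ ÷ −3x² = −8x². Subtract (−8x²)·D = 24x⁴ − 16x³ − 40x². Remainder: −27x³ + 27x² + 47x − 9.
Step 4: lead(−27x³ + 27x² + 47x − 9) ÷ lead(D) = −27x³ ÷ −3x² = 9x. Subtract (9x)·D = −27x³ + 18x² + 45x. Remainder: 9x² + 2x − 9.
Step 5: lead(9x² + 2x − 9) ÷ lead(D) = 9x² ÷ −3x² = −3. Subtract (−3)·D = 9x² − 6x − 15. Remainder: 8x + 6.

R(x) = 8x + 6, so D(x) is not a factor of P(x). no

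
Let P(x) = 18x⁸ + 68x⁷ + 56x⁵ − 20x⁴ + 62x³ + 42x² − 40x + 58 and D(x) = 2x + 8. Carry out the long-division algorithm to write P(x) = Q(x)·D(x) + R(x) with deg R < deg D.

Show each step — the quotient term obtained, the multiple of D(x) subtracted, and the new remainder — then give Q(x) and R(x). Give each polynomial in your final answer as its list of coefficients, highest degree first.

Q = [9, -2, 8, -4, 6, 7, -7, 8]; R = [-6]

Step 1: lead(18x⁸ + 68x⁷ + 56x⁵ − 20x⁴ + 62x³ + 42x² − 40x + 58) ÷ lead(D) = 18x⁸ ÷ 2x = 9x⁷. Subtract (9x⁷)·D = 18x⁸ + 72x⁷. Remainder: −4x⁷ + 56x⁵ − 20x⁴ + 62x³ + 42x² − 40x + 58.
Step 2: lead(−4x⁷ + 56x⁵ − 20x⁴ + 62x³ + 42x² − 40x + 58) ÷ lead(D) = −4x⁷ ÷ 2x = −2x⁶. Subtract (−2x⁶)·D = −4x⁷ − 16x⁶. Remainder: 16x⁶ + 56x⁵ − 20x⁴ + 62x³ + 42x² − 40x + 58.
Step 3: lead(16x⁶ + 56x⁵ − 20x⁴ + 62x³ + 42x² − 40x + 58) ÷ lead(D) = 16x⁶ ÷ 2x = 8x⁵. Subtract (8x⁵)·D = 16x⁶ + 64x⁵. Remainder: −8x⁵ − 20x⁴ + 62x³ + 42x² − 40x + 58.
Step 4: lead(−8x⁵ − 20x⁴ + 62x³ + 42x² − 40x + 58) ÷ lead(D) = −8x⁵ ÷ 2x = −4x⁴. Subtract (−4x⁴)·D = −8x⁵ − 32x⁴. Remainder: 12x⁴ + 62x³ + 42x² − 40x + 58.
Step 5: lead(12x⁴ + 62x³ + 42x² − 40x + 58) ÷ lead(D) = 12x⁴ ÷ 2x = 6x³. Subtract (6x³)·D = 12x⁴ + 48x³. Remainder: 14x³ + 42x² − 40x + 58.
Step 6: lead(14x³ + 42x² − 40x + 58) ÷ lead(D) = 14x³ ÷ 2x = 7x². Subtract (7x²)·D = 14x³ + 56x². Remainder: −14x² − 40x + 58.
Step 7: lead(−14x² − 40x + 58) ÷ lead(D) = −14x² ÷ 2x = −7x. Subtract (−7x)·D = −14x² − 56x. Remainder: 16x + 58.
Step 8: lead(16x + 58) ÷ lead(D) = 16x ÷ 2x = 8. Subtract (8)·D = 16x + 64. Remainder: −6.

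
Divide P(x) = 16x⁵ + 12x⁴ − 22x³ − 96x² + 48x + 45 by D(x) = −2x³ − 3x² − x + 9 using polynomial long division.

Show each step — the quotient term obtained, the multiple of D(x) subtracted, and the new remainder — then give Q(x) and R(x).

Q(x) = −8x² + 6x + 6; R(x) = −9

Step 1: lead(16x⁵ + 12x⁴ − 22x³ − 96x² + 48x + 45) ÷ lead(D) = 16x⁵ ÷ −2x³ = −8x². Subtract (−8x²)·D = 16x⁵ + 24x⁴ + 8x³ − 72x². Remainder: −12x⁴ − 30x³ − 24x² + 48x + 45.
Step 2: lead(−12x⁴ − 30x³ − 24x² + 48x + 45) ÷ lead(D) = −12x⁴ ÷ −2x³ = 6x. Subtract (6x)·D = −12x⁴ − 18x³ − 6x² + 54x. Remainder: −12x³ − 18x² − 6x + 45.
Step 3: lead(−12x³ − 18x² − 6x + 45) ÷ lead(D) = −12x³ ÷ −2x³ = 6. Subtract (6)·D = −12x³ − 18x² − 6x + 54. Remainder: −9.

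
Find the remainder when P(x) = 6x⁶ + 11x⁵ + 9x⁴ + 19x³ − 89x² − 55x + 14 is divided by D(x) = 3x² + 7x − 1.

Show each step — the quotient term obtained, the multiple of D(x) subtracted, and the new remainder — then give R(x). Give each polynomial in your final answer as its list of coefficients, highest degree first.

Step 1: lead(6x⁶ + 11x⁵ + 9x⁴ + 19x³ − 89x² − 55x + 14) ÷ lead(D) = 6x⁶ ÷ 3x² = 2x⁴. Subtract (2x⁴)·D = 6x⁶ + 14x⁵ − 2x⁴. Remainder: −3x⁵ + 11x⁴ + 19x³ − 89x² − 55x + 14.
Step 2: lead(−3x⁵ + 11x⁴ + 19x³ − 89x² − 55x + 14) ÷ lead(D) = −3x⁵ ÷ 3x² = −x³. Subtract (−x³)·D = −3x⁵ − 7x⁴ + x³. Remainder: 18x⁴ + 18x³ − 89x² − 55x + 14.
Step 3: lead(18x⁴ + 18x³ − 89x² − 55x + 14) ÷ lead(D) = 18x⁴ ÷ 3x² = 6x². Subtract (6x²)·D = 18x⁴ + 42x³ − 6x². Remainder: −24x³ − 83x² − 55x + 14.
Step 4: lead(−24x³ − 83x² − 55x + 14) ÷ lead(D) = −24x³ ÷ 3x² = −8x. Subtract (−8x)·D = −24x³ − 56x² + 8x. Remainder: −27x² − 63x + 14.
Step 5: lead(−27x² − 63x + 14) ÷ lead(D) = −27x² ÷ 3x² = −9. Subtract (−9)·D = −27x² − 63x + 9. Remainder: 5.

R = [5]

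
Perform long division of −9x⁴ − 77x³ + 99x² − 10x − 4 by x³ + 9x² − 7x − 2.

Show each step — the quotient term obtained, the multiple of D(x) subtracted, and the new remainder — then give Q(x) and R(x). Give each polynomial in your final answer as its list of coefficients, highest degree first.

Step 1: lead(−9x⁴ − 77x³ + 99x² − 10x − 4) ÷ lead(D) = −9x⁴ ÷ x³ = −9x. Subtract (−9x)·D = −9x⁴ − 81x³ + 63x² + 18x. Remainder: 4x³ + 36x² − 28x − 4.
Step 2: lead(4x³ + 36x² − 28x − 4) ÷ lead(D) = 4x³ ÷ x³ = 4. Subtract (4)·D = 4x³ + 36x² − 28x − 8. Remainder: 4.

Q = [-9, 4]; R = [4]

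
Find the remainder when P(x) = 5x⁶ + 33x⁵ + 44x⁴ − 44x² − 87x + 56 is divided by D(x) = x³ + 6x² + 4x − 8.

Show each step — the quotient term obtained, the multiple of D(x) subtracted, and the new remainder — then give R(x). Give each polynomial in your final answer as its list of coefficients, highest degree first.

R = [4, -7, -8]

Step 1: lead(5x⁶ + 33x⁵ + 44x⁴ − 44x² − 87x + 56) ÷ lead(D) = 5x⁶ ÷ x³ = 5x³. Subtract (5x³)·D = 5x⁶ + 30x⁵ + 20x⁴ − 40x³. Remainder: 3x⁵ + 24x⁴ + 40x³ − 44x² − 87x + 56.
Step 2: lead(3x⁵ + 24x⁴ + 40x³ − 44x² − 87x + 56) ÷ lead(D) = 3x⁵ ÷ x³ = 3x². Subtract (3x²)·D = 3x⁵ + 18x⁴ + 12x³ − 24x². Remainder: 6x⁴ + 28x³ − 20x² − 87x + 56.
Step 3: lead(6x⁴ + 28x³ − 20x² − 87x + 56) ÷ lead(D) = 6x⁴ ÷ x³ = 6x. Subtract (6x)·D = 6x⁴ + 36x³ + 24x² − 48x. Remainder: −8x³ − 44x² − 39x + 56.
Step 4: lead(−8x³ − 44x² − 39x + 56) ÷ lead(D) = −8x³ ÷ x³ = −8. Subtract (−8)·D = −8x³ − 48x² − 32x + 64. Remainder: 4x² − 7x − 8.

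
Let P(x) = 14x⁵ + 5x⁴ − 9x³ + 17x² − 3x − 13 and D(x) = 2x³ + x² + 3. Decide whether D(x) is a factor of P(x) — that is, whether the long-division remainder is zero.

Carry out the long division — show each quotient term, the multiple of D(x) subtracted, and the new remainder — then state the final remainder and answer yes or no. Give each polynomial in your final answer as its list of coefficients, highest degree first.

Step 1: lead(14x⁵ + 5x⁴ − 9x³ + 17x² − 3x − 13) ÷ lead(D) = 14x⁵ ÷ 2x³ = 7x². Subtract (7x²)·D = 14x⁵ + 7x⁴ + 21x². Remainder: −2x⁴ − 9x³ − 4x² − 3x − 13.
Step 2: lead(−2x⁴ − 9x³ − 4x² − 3x − 13) ÷ lead(D) = −2x⁴ ÷ 2x³ = −x. Subtract (−x)·D = −2x⁴ − x³ − 3x. Remainder: −8x³ − 4x² − 13.
Step 3: lead(−8x³ − 4x² − 13) ÷ lead(D) = −8x³ ÷ 2x³ = −4. Subtract (−4)·D = −8x³ − 4x² − 12. Remainder: −1.

R = [-1], so D(x) is not a factor of P(x). no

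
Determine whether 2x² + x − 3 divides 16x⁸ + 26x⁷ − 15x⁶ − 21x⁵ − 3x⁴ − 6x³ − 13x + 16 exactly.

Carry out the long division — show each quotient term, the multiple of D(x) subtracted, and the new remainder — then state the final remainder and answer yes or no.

R(x) = 2x − 2, so D(x) is not a factor of P(x). no

Step 1: lead(16x⁸ + 26x⁷ − 15x⁶ − 21x⁵ − 3x⁴ − 6x³ − 13x + 16) ÷ lead(D) = 16x⁸ ÷ 2x² = 8x⁶. Subtract (8x⁶)·D = 16x⁸ + 8x⁷ − 24x⁶. Remainder: 18x⁷ + 9x⁶ − 21x⁵ − 3x⁴ − 6x³ − 13x + 16.
Step 2: lead(18x⁷ + 9x⁶ − 21x⁵ − 3x⁴ − 6x³ − 13x + 16) ÷ lead(D) = 18x⁷ ÷ 2x² = 9x⁵. Subtract (9x⁵)·D = 18x⁷ + 9x⁶ − 27x⁵. Remainder: 6x⁵ − 3x⁴ − 6x³ − 13x + 16.
Step 3: lead(6x⁵ − 3x⁴ − 6x³ − 13x + 16) ÷ lead(D) = 6x⁵ ÷ 2x² = 3x³. Subtract (3x³)·D = 6x⁵ + 3x⁴ − 9x³. Remainder: −6x⁴ + 3x³ − 13x + 16.
Step 4: lead(−6x⁴ + 3x³ − 13x + 16) ÷ lead(D) = −6x⁴ ÷ 2x² = −3x². Subtract (−3x²)·D = −6x⁴ − 3x³ + 9x². Remainder: 6x³ − 9x² − 13x + 16.
Step 5: lead(6x³ − 9x² − 13x + 16) ÷ lead(D) = 6x³ ÷ 2x² = 3x. Subtract (3x)·D = 6x³ + 3x² − 9x. Remainder: −12x² − 4x + 16.
Step 6: lead(−12x² − 4x + 16) ÷ lead(D) = −12x² ÷ 2x² = −6. Subtract (−6)·D = −12x² − 6x + 18. Remainder: 2x − 2.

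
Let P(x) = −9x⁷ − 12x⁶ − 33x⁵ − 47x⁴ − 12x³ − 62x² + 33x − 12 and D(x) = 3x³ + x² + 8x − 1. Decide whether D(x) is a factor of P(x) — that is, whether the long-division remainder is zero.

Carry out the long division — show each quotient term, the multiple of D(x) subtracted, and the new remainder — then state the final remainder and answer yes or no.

Step 1: lead(−9x⁷ − 12x⁶ − 33x⁵ − 47x⁴ − 12x³ − 62x² + 33x − 12) ÷ lead(D) = −9x⁷ ÷ 3x³ = −3x⁴. Subtract (−3x⁴)·D = −9x⁷ − 3x⁶ − 24x⁵ + 3x⁴. Remainder: −9x⁶ − 9x⁵ − 50x⁴ − 12x³ − 62x² + 33x − 12.
Step 2: lead(−9x⁶ − 9x⁵ − 50x⁴ − 12x³ − 62x² + 33x − 12) ÷ lead(D) = −9x⁶ ÷ 3x³ = −3x³. Subtract (−3x³)·D = −9x⁶ − 3x⁵ − 24x⁴ + 3x³. Remainder: −6x⁵ − 26x⁴ − 15x³ − 62x² + 33x − 12.
Step 3: lead(−6x⁵ − 26x⁴ − 15x³ − 62x² + 33x − 12) ÷ lead(D) = −6x⁵ ÷ 3x³ = −2x². Subtract (−2x²)·D = −6x⁵ − 2x⁴ − 16x³ + 2x². Remainder: −24x⁴ + x³ − 64x² + 33x − 12.
Step 4: lead(−24x⁴ + x³ − 64x² + 33x − 12) ÷ lead(D) = −24x⁴ ÷ 3x³ = −8x. Subtract (−8x)·D = −24x⁴ − 8x³ − 64x² + 8x. Remainder: 9x³ + 25x − 12.
Step 5: lead(9x³ + 25x − 12) ÷ lead(D) = 9x³ ÷ 3x³ = 3. Subtract (3)·D = 9x³ + 3x² + 24x − 3. Remainder: −3x² + x − 9.

R(x) = −3x² + x − 9, so D(x) is not a factor of P(x). no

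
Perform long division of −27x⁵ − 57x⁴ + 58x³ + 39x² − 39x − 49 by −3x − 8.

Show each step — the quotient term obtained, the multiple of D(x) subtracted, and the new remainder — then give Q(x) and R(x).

Q(x) = 9x⁴ − 5x³ − 6x² + 3x + 5; R(x) = −9

Step 1: lead(−27x⁵ − 57x⁴ + 58x³ + 39x² − 39x − 49) ÷ lead(D) = −27x⁵ ÷ −3x = 9x⁴. Subtract (9x⁴)·D = −27x⁵ − 72x⁴. Remainder: 15x⁴ + 58x³ + 39x² − 39x − 49.
Step 2: lead(15x⁴ + 58x³ + 39x² − 39x − 49) ÷ lead(D) = 15x⁴ ÷ −3x = −5x³. Subtract (−5x³)·D = 15x⁴ + 40x³. Remainder: 18x³ + 39x² − 39x − 49.
Step 3: lead(18x³ + 39x² − 39x − 49) ÷ lead(D) = 18x³ ÷ −3x = −6x². Subtract (−6x²)·D = 18x³ + 48x². Remainder: −9x² − 39x − 49.
Step 4: lead(−9x² − 39x − 49) ÷ lead(D) = −9x² ÷ −3x = 3x. Subtract (3x)·D = −9x² − 24x. Remainder: −15x − 49.
Step 5: lead(−15x − 49) ÷ lead(D) = −15x ÷ −3x = 5. Subtract (5)·D = −15x − 40. Remainder: −9.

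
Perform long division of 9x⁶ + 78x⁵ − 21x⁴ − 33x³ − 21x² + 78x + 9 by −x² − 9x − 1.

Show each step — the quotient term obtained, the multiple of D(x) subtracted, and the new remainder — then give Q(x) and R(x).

Q(x) = −9x⁴ + 3x³ + 3x² + 3x − 9; R(x) = 0

Step 1: lead(9x⁶ + 78x⁵ − 21x⁴ − 33x³ − 21x² + 78x + 9) ÷ lead(D) = 9x⁶ ÷ −x² = −9x⁴. Subtract (−9x⁴)·D = 9x⁶ + 81x⁵ + 9x⁴. Remainder: −3x⁵ − 30x⁴ − 33x³ − 21x² + 78x + 9.
Step 2: lead(−3x⁵ − 30x⁴ − 33x³ − 21x² + 78x + 9) ÷ lead(D) = −3x⁵ ÷ −x² = 3x³. Subtract (3x³)·D = −3x⁵ − 27x⁴ − 3x³. Remainder: −3x⁴ − 30x³ − 21x² + 78x + 9.
Step 3: lead(−3x⁴ − 30x³ − 21x² + 78x + 9) ÷ lead(D) = −3x⁴ ÷ −x² = 3x². Subtract (3x²)·D = −3x⁴ − 27x³ − 3x². Remainder: −3x³ − 18x² + 78x + 9.
Step 4: lead(−3x³ − 18x² + 78x + 9) ÷ lead(D) = −3x³ ÷ −x² = 3x. Subtract (3x)·D = −3x³ − 27x² − 3x. Remainder: 9x² + 81x + 9.
Step 5: lead(9x² + 81x + 9) ÷ lead(D) = 9x² ÷ −x² = −9. Subtract (−9)·D = 9x² + 81x + 9. Remainder: 0.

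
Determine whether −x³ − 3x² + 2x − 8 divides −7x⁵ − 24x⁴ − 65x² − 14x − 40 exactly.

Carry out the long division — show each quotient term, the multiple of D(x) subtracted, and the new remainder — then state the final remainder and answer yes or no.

Step 1: lead(−7x⁵ − 24x⁴ − 65x² − 14x − 40) ÷ lead(D) = −7x⁵ ÷ −x³ = 7x². Subtract (7x²)·D = −7x⁵ − 21x⁴ + 14x³ − 56x². Remainder: −3x⁴ − 14x³ − 9x² − 14x − 40.
Step 2: lead(−3x⁴ − 14x³ − 9x² − 14x − 40) ÷ lead(D) = −3x⁴ ÷ −x³ = 3x. Subtract (3x)·D = −3x⁴ − 9x³ + 6x² − 24x. Remainder: −5x³ − 15x² + 10x − 40.
Step 3: lead(−5x³ − 15x² + 10x − 40) ÷ lead(D) = −5x³ ÷ −x³ = 5. Subtract (5)·D = −5x³ − 15x² + 10x − 40. Remainder: 0.

R(x) = 0, so D(x) is a factor of P(x). yes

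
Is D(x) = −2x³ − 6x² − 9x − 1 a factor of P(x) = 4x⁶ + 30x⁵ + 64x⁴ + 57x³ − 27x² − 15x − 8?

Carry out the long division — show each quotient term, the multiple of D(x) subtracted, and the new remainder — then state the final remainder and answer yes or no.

R(x) = 6x² − 2x − 7, so D(x) is not a factor of P(x). no

Step 1: lead(4x⁶ + 30x⁵ + 64x⁴ + 57x³ − 27x² − 15x − 8) ÷ lead(D) = 4x⁶ ÷ −2x³ = −2x³. Subtract (−2x³)·D = 4x⁶ + 12x⁵ + 18x⁴ + 2x³. Remainder: 18x⁵ + 46x⁴ + 55x³ − 27x² − 15x − 8.
Step 2: lead(18x⁵ + 46x⁴ + 55x³ − 27x² − 15x − 8) ÷ lead(D) = 18x⁵ ÷ −2x³ = −9x². Subtract (−9x²)·D = 18x⁵ + 54x⁴ + 81x³ + 9x². Remainder: −8x⁴ − 26x³ − 36x² − 15x − 8.
Step 3: lead(−8x⁴ − 26x³ − 36x² − 15x − 8) ÷ lead(D) = −8x⁴ ÷ −2x³ = 4x. Subtract (4x)·D = −8x⁴ − 24x³ − 36x² − 4x. Remainder: −2x³ − 11x − 8.
Step 4: lead(−2x³ − 11x − 8) ÷ lead(D) = −2x³ ÷ −2x³ = 1. Subtract (1)·D = −2x³ − 6x² − 9x − 1. Remainder: 6x² − 2x − 7.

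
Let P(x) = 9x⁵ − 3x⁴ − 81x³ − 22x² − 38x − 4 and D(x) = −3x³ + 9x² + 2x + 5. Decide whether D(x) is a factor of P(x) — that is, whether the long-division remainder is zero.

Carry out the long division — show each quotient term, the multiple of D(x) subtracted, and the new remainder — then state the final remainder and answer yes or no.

R(x) = −9, so D(x) is not a factor of P(x). no

Step 1: lead(9x⁵ − 3x⁴ − 81x³ − 22x² − 38x − 4) ÷ lead(D) = 9x⁵ ÷ −3x³ = −3x². Subtract (−3x²)·D = 9x⁵ − 27x⁴ − 6x³ − 15x². Remainder: 24x⁴ − 75x³ − 7x² − 38x − 4.
Step 2: lead(24x⁴ − 75x³ − 7x² − 38x − 4) ÷ lead(D) = 24x⁴ ÷ −3x³ = −8x. Subtract (−8x)·D = 24x⁴ − 72x³ − 16x² − 40x. Remainder: −3x³ + 9x² + 2x − 4.
Step 3: lead(−3x³ + 9x² + 2x − 4) ÷ lead(D) = −3x³ ÷ −3x³ = 1. Subtract (1)·D = −3x³ + 9x² + 2x + 5. Remainder: −9.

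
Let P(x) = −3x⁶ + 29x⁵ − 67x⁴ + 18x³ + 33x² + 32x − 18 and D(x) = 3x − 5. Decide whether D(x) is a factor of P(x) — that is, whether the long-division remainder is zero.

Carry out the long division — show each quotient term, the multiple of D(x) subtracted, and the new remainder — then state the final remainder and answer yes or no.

Step 1: lead(−3x⁶ + 29x⁵ − 67x⁴ + 18x³ + 33x² + 32x − 18) ÷ lead(D) = −3x⁶ ÷ 3x = −x⁵. Subtract (−x⁵)·D = −3x⁶ + 5x⁵. Remainder: 24x⁵ − 67x⁴ + 18x³ + 33x² + 32x − 18.
Step 2: lead(24x⁵ − 67x⁴ + 18x³ + 33x² + 32x − 18) ÷ lead(D) = 24x⁵ ÷ 3x = 8x⁴. Subtract (8x⁴)·D = 24x⁵ − 40x⁴. Remainder: −27x⁴ + 18x³ + 33x² + 32x − 18.
Step 3: lead(−27x⁴ + 18x³ + 33x² + 32x − 18) ÷ lead(D) = −27x⁴ ÷ 3x = −9x³. Subtract (−9x³)·D = −27x⁴ + 45x³. Remainder: −27x³ + 33x² + 32x − 18.
Step 4: lead(−27x³ + 33x² + 32x − 18) ÷ lead(D) = −27x³ ÷ 3x = −9x². Subtract (−9x²)·D = −27x³ + 45x². Remainder: −12x² + 32x − 18.
Step 5: lead(−12x² + 32x − 18) ÷ lead(D) = −12x² ÷ 3x = −4x. Subtract (−4x)·D = −12x² + 20x. Remainder: 12x − 18.
Step 6: lead(12x − 18) ÷ lead(D) = 12x ÷ 3x = 4. Subtract (4)·D = 12x − 20. Remainder: 2.

R(x) = 2, so D(x) is not a factor of P(x). no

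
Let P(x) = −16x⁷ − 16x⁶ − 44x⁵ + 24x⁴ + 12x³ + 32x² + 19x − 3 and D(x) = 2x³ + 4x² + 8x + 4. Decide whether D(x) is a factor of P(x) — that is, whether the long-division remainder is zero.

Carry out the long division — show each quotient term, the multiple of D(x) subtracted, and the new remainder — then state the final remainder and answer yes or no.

Step 1: lead(−16x⁷ − 16x⁶ − 44x⁵ + 24x⁴ + 12x³ + 32x² + 19x − 3) ÷ lead(D) = −16x⁷ ÷ 2x³ = −8x⁴. Subtract (−8x⁴)·D = −16x⁷ − 32x⁶ − 64x⁵ − 32x⁴. Remainder: 16x⁶ + 20x⁵ + 56x⁴ + 12x³ + 32x² + 19x − 3.
Step 2: lead(16x⁶ + 20x⁵ + 56x⁴ + 12x³ + 32x² + 19x − 3) ÷ lead(D) = 16x⁶ ÷ 2x³ = 8x³. Subtract (8x³)·D = 16x⁶ + 32x⁵ + 64x⁴ + 32x³. Remainder: −12x⁵ − 8x⁴ − 20x³ + 32x² + 19x − 3.
Step 3: lead(−12x⁵ − 8x⁴ − 20x³ + 32x² + 19x − 3) ÷ lead(D) = −12x⁵ ÷ 2x³ = −6x². Subtract (−6x²)·D = −12x⁵ − 24x⁴ − 48x³ − 24x². Remainder: 16x⁴ + 28x³ + 56x² + 19x − 3.
Step 4: lead(16x⁴ + 28x³ + 56x² + 19x − 3) ÷ lead(D) = 16x⁴ ÷ 2x³ = 8x. Subtract (8x)·D = 16x⁴ + 32x³ + 64x² + 32x. Remainder: −4x³ − 8x² − 13x − 3.
Step 5: lead(−4x³ − 8x² − 13x − 3) ÷ lead(D) = −4x³ ÷ 2x³ = −2. Subtract (−2)·D = −4x³ − 8x² − 16x − 8. Remainder: 3x + 5.

R(x) = 3x + 5, so D(x) is not a factor of P(x). no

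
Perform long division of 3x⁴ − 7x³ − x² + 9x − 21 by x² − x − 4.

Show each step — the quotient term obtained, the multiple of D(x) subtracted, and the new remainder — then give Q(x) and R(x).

Q(x) = 3x² − 4x + 7; R(x) = 7

Step 1: lead(3x⁴ − 7x³ − x² + 9x − 21) ÷ lead(D) = 3x⁴ ÷ x² = 3x². Subtract (3x²)·D = 3x⁴ − 3x³ − 12x². Remainder: −4x³ + 11x² + 9x − 21.
Step 2: lead(−4x³ + 11x² + 9x − 21) ÷ lead(D) = −4x³ ÷ x² = −4x. Subtract (−4x)·D = −4x³ + 4x² + 16x. Remainder: 7x² − 7x − 21.
Step 3: lead(7x² − 7x − 21) ÷ lead(D) = 7x² ÷ x² = 7. Subtract (7)·D = 7x² − 7x − 28. Remainder: 7.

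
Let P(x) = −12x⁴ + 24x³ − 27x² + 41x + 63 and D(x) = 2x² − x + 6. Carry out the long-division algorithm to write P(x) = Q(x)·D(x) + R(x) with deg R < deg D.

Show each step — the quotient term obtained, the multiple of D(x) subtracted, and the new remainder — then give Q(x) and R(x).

Q(x) = −6x² + 9x + 9; R(x) = −4x + 9

Step 1: lead(−12x⁴ + 24x³ − 27x² + 41x + 63) ÷ lead(D) = −12x⁴ ÷ 2x² = −6x². Subtract (−6x²)·D = −12x⁴ + 6x³ − 36x². Remainder: 18x³ + 9x² + 41x + 63.
Step 2: lead(18x³ + 9x² + 41x + 63) ÷ lead(D) = 18x³ ÷ 2x² = 9x. Subtract (9x)·D = 18x³ − 9x² + 54x. Remainder: 18x² − 13x + 63.
Step 3: lead(18x² − 13x + 63) ÷ lead(D) = 18x² ÷ 2x² = 9. Subtract (9)·D = 18x² − 9x + 54. Remainder: −4x + 9.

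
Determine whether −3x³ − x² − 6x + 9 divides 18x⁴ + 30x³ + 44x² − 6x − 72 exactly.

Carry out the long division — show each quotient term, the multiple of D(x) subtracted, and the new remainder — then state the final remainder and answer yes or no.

R(x) = 0, so D(x) is a factor of P(x). yes

Step 1: lead(18x⁴ + 30x³ + 44x² − 6x − 72) ÷ lead(D) = 18x⁴ ÷ −3x³ = −6x. Subtract (−6x)·D = 18x⁴ + 6x³ + 36x² − 54x. Remainder: 24x³ + 8x² + 48x − 72.
Step 2: lead(24x³ + 8x² + 48x − 72) ÷ lead(D) = 24x³ ÷ −3x³ = −8. Subtract (−8)·D = 24x³ + 8x² + 48x − 72. Remainder: 0.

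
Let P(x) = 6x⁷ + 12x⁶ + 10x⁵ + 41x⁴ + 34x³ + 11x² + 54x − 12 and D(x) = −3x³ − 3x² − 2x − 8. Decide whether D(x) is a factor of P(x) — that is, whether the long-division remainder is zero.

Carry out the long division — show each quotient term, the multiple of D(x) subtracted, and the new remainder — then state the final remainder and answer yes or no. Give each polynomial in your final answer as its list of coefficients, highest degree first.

Step 1: lead(6x⁷ + 12x⁶ + 10x⁵ + 41x⁴ + 34x³ + 11x² + 54x − 12) ÷ lead(D) = 6x⁷ ÷ −3x³ = −2x⁴. Subtract (−2x⁴)·D = 6x⁷ + 6x⁶ + 4x⁵ + 16x⁴. Remainder: 6x⁶ + 6x⁵ + 25x⁴ + 34x³ + 11x² + 54x − 12.
Step 2: lead(6x⁶ + 6x⁵ + 25x⁴ + 34x³ + 11x² + 54x − 12) ÷ lead(D) = 6x⁶ ÷ −3x³ = −2x³. Subtract (−2x³)·D = 6x⁶ + 6x⁵ + 4x⁴ + 16x³. Remainder: 21x⁴ + 18x³ + 11x² + 54x − 12.
Step 3: lead(21x⁴ + 18x³ + 11x² + 54x − 12) ÷ lead(D) = 21x⁴ ÷ −3x³ = −7x. Subtract (−7x)·D = 21x⁴ + 21x³ + 14x² + 56x. Remainder: −3x³ − 3x² − 2x − 12.
Step 4: lead(−3x³ − 3x² − 2x − 12) ÷ lead(D) = −3x³ ÷ −3x³ = 1. Subtract (1)·D = −3x³ − 3x² − 2x − 8. Remainder: −4.

R = [-4], so D(x) is not a factor of P(x). no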